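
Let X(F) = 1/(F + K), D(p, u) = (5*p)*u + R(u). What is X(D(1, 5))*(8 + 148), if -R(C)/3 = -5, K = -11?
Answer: 156/29 ≈ 5.3793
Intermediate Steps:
R(C) = 15 (R(C) = -3*(-5) = 15)
D(p, u) = 15 + 5*p*u (D(p, u) = (5*p)*u + 15 = 5*p*u + 15 = 15 + 5*p*u)
X(F) = 1/(-11 + F) (X(F) = 1/(F - 11) = 1/(-11 + F))
X(D(1, 5))*(8 + 148) = (8 + 148)/(-11 + (15 + 5*1*5)) = 156/(-11 + (15 + 25)) = 156/(-11 + 40) = 156/29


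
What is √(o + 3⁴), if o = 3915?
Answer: 6*√111 ≈ 63.214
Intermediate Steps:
√(o + 3⁴) = √(3915 + 3⁴) = √(3915 + 81) = √3996 = 6*√111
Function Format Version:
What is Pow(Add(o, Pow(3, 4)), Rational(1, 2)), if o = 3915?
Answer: Mul(6, Pow(111, Rational(1, 2))) ≈ 63.214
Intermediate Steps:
Pow(Add(o, Pow(3, 4)), Rational(1, 2)) = Pow(Add(3915, Pow(3, 4)), Rational(1, 2)) = Pow(Add(3915, 81), Rational(1, 2)) = Pow(3996, Rational(1, 2)) = Mul(6, Pow(111, Rational(1, 2)))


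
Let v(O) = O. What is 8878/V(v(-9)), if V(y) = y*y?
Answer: 8878/81 ≈ 109.60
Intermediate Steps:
V(y) = y²
8878/V(v(-9)) = 8878/((-9)²) = 8878/81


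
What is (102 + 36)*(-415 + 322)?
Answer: -12834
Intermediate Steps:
(102 + 36)*(-415 + 322) = 138*(-93) = -12834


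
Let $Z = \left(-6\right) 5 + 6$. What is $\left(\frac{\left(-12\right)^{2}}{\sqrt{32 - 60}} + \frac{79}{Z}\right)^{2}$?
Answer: $- \frac{2942297}{4032} + \frac{474 i \sqrt{7}}{7} \approx -729.74 + 179.16 i$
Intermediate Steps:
$Z = -24$ ($Z = -30 + 6 = -24$)
$\left(\frac{\left(-12\right)^{2}}{\sqrt{32 - 60}} + \frac{79}{Z}\right)^{2} = \left(\frac{\left(-12\right)^{2}}{\sqrt{32 - 60}} + \frac{79}{-24}\right)^{2} = \left(\frac{144}{\sqrt{-28}} + 79 \left(- \frac{1}{24}\right)\right)^{2} = \left(\frac{144}{2 i \sqrt{7}} - \frac{79}{24}\right)^{2} = \left(144 \left(- \frac{i \sqrt{7}}{14}\right) - \frac{79}{24}\right)^{2} = \left(- \frac{72 i \sqrt{7}}{7} - \frac{79}{24}\right)^{2} = \left(- \frac{79}{24} - \frac{72 i \sqrt{7}}{7}\right)^{2}$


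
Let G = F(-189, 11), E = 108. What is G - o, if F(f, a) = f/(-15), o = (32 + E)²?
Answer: -97937/5 ≈ -19587.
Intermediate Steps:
o = 19600 (o = (32 + 108)² = 140² = 19600)
F(f, a) = -f/15 (F(f, a) = f*(-1/15) = -f/15)
G = 63/5 (G = -1/15*(-189) = 63/5 ≈ 12.600)
G - o = 63/5 - 1*19600 = 63/5 - 19600 = -97937/5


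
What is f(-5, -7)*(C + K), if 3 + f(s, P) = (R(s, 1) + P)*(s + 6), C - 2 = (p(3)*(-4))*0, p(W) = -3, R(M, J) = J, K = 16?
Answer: -162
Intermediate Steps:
C = 2 (C = 2 - 3*(-4)*0 = 2 + 12*0 = 2 + 0 = 2)
f(s, P) = -3 + (1 + P)*(6 + s) (f(s, P) = -3 + (1 + P)*(s + 6) = -3 + (1 + P)*(6 + s))
f(-5, -7)*(C + K) = (3 - 5 + 6*(-7) - 7*(-5))*(2 + 16) = (3 - 5 - 42 + 35)*18 = -9*18 = -162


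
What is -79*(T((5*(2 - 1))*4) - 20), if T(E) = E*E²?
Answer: -630420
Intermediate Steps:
T(E) = E³
-79*(T((5*(2 - 1))*4) - 20) = -79*(((5*(2 - 1))*4)³ - 20) = -79*(((5*1)*4)³ - 20) = -79*((5*4)³ - 20) = -79*(20³ - 20) = -79*(8000 - 20) = -79*7980 = -630420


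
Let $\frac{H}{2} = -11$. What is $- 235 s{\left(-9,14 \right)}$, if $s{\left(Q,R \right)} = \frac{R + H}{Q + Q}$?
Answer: $- \frac{940}{9} \approx -104.44$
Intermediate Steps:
$H = -22$ ($H = 2 \left(-11\right) = -22$)
$s{\left(Q,R \right)} = \frac{-22 + R}{2 Q}$ ($s{\left(Q,R \right)} = \frac{R - 22}{Q + Q} = \frac{-22 + R}{2 Q}$)
$- 235 s{\left(-9,14 \right)} = - 235 \frac{-22 + 14}{2 \left(-9\right)} = - 235 \cdot \frac{1}{2} \left(- \frac{1}{9}\right) \left(-8\right) = \left(-235\right) \frac{4}{9} = - \frac{940}{9}$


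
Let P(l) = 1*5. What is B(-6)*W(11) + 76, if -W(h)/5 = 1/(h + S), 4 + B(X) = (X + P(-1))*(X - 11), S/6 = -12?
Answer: 4701/61 ≈ 77.066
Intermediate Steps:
S = -72 (S = 6*(-12) = -72)
P(l) = 5
B(X) = -4 + (-11 + X)*(5 + X) (B(X) = -4 + (X + 5)*(X - 11) = -4 + (5 + X)*(-11 + X) = -4 + (-11 + X)*(5 + X))
W(h) = -5/(-72 + h) (W(h) = -5/(h - 72) = -5/(-72 + h))
B(-6)*W(11) + 76 = (-59 + (-6)**2 - 6*(-6))*(-5/(-72 + 11)) + 76 = (-59 + 36 + 36)*(-5/(-61)) + 76 = 13*(-5*(-1/61)) + 76 = 13*(5/61) + 76 = 65/61 + 76 = 4701/61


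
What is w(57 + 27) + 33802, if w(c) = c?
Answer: 33886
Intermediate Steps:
w(57 + 27) + 33802 = (57 + 27) + 33802 = 84 + 33802 = 33886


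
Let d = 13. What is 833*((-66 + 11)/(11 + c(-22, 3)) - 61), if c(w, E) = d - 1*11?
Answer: -706384/13 ≈ -54337.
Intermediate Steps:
c(w, E) = 2 (c(w, E) = 13 - 1*11 = 13 - 11 = 2)
833*((-66 + 11)/(11 + c(-22, 3)) - 61) = 833*((-66 + 11)/(11 + 2) - 61) = 833*(-55/13 - 61) = 833*(-848/13) = -706384/13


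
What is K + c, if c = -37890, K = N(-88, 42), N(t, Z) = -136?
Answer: -38026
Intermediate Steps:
K = -136
K + c = -136 - 37890 = -38026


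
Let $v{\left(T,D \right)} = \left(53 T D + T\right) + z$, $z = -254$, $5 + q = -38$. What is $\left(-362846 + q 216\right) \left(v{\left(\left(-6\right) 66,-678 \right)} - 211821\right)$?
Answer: $-5216348526662$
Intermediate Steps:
$q = -43$ ($q = -5 - 38 = -43$)
$v{\left(T,D \right)} = -254 + T + 53 D T$ ($v{\left(T,D \right)} = \left(53 T D + T\right) - 254 = \left(53 D T + T\right) - 254 = \left(T + 53 D T\right) - 254 = -254 + T + 53 D T$)
$\left(-362846 + q 216\right) \left(v{\left(\left(-6\right) 66,-678 \right)} - 211821\right) = \left(-362846 - 9288\right) \left(\left(-254 - 396 + 53 \left(-678\right) \left(\left(-6\right) 66\right)\right) - 211821\right) = \left(-362846 - 9288\right) \left(\left(-254 - 396 + 53 \left(-678\right) \left(-396\right)\right) - 211821\right) = - 372134 \left(\left(-254 - 396 + 14229864\right) - 211821\right) = - 372134 \left(14229214 - 211821\right) = \left(-372134\right) 14017393 = -5216348526662$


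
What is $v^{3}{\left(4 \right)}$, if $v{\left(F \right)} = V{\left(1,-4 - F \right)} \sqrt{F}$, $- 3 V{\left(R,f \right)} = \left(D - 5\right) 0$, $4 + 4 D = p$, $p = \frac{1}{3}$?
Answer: $0$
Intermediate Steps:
$p = \frac{1}{3} \approx 0.33333$
$D = - \frac{11}{12}$ ($D = -1 + \frac{1}{4} \cdot \frac{1}{3} = -1 + \frac{1}{12} = - \frac{11}{12} \approx -0.91667$)
$V{\left(R,f \right)} = 0$ ($V{\left(R,f \right)} = - \frac{\left(- \frac{11}{12} - 5\right) 0}{3} = - \frac{\left(- \frac{71}{12}\right) 0}{3} = \left(- \frac{1}{3}\right) 0 = 0$)
$v{\left(F \right)} = 0$ ($v{\left(F \right)} = 0 \sqrt{F} = 0$)
$v^{3}{\left(4 \right)} = 0^{3} = 0$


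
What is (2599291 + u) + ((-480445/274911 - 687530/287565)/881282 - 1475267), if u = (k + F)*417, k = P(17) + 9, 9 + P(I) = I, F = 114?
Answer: 258873889165946375/219635743886 ≈ 1.1787e+6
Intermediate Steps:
P(I) = -9 + I
k = 17 (k = (-9 + 17) + 9 = 8 + 9 = 17)
u = 54627 (u = (17 + 114)*417 = 131*417 = 54627)
(2599291 + u) + ((-480445/274911 - 687530/287565)/881282 - 1475267) = (2599291 + 54627) + ((-480445/274911 - 687530/287565)/881282 - 1475267) = 2653918 + ((-480445*1/274911 - 687530*1/287565)*(1/881282) - 1475267) = 2653918 + ((-1295/741 - 137506/57513)*(1/881282) - 1475267) = 2653918 + (-1031411/249223*1/881282 - 1475267) = 2653918 + (-1031411/219635743886 - 1475267) = 2653918 - 324021364976498973/219635743886 = 258873889165946375/219635743886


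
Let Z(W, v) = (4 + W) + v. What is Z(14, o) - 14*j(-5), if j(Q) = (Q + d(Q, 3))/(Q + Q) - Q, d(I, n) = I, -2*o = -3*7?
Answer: -111/2 ≈ -55.500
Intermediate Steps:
o = 21/2 (o = -(-3)*7/2 = -½*(-21) = 21/2 ≈ 10.500)
Z(W, v) = 4 + W + v
j(Q) = 1 - Q (j(Q) = (Q + Q)/(Q + Q) - Q = (2*Q)/((2*Q)) - Q = (2*Q)*(1/(2*Q)) - Q = 1 - Q)
Z(14, o) - 14*j(-5) = (4 + 14 + 21/2) - 14*(1 - 1*(-5)) = 57/2 - 14*(1 + 5) = 57/2 - 14*6 = 57/2 - 84 = -111/2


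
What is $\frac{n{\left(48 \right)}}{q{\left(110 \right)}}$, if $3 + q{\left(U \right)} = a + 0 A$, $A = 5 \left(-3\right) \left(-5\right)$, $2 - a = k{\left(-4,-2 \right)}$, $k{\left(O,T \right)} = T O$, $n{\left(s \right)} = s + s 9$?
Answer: $- \frac{160}{3} \approx -53.333$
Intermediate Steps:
$n{\left(s \right)} = 10 s$ ($n{\left(s \right)} = s + 9 s = 10 s$)
$k{\left(O,T \right)} = O T$
$a = -6$ ($a = 2 - \left(-4\right) \left(-2\right) = 2 - 8 = -6$)
$A = 75$ ($A = \left(-15\right) \left(-5\right) = 75$)
$q{\left(U \right)} = -9$ ($q{\left(U \right)} = -3 + \left(-6 + 0 \cdot 75\right) = -3 + \left(-6 + 0\right) = -3 - 6 = -9$)
$\frac{n{\left(48 \right)}}{q{\left(110 \right)}} = \frac{10 \cdot 48}{-9} = 480 \left(- \frac{1}{9}\right) = - \frac{160}{3}$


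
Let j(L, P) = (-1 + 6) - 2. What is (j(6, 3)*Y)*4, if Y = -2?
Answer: -24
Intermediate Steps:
j(L, P) = 3 (j(L, P) = 5 - 2 = 3)
(j(6, 3)*Y)*4 = (3*(-2))*4 = -6*4 = -24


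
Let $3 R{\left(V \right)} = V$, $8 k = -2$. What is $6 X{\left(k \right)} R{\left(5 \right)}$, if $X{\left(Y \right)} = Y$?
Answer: $- \frac{5}{2} \approx -2.5$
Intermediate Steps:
$k = - \frac{1}{4}$ ($k = \frac{1}{8} \left(-2\right) = - \frac{1}{4} \approx -0.25$)
$R{\left(V \right)} = \frac{V}{3}$
$6 X{\left(k \right)} R{\left(5 \right)} = 6 \left(- \frac{1}{4}\right) \frac{1}{3} \cdot 5 = \left(- \frac{3}{2}\right) \frac{5}{3} = - \frac{5}{2}$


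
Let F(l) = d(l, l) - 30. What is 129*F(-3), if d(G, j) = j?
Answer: -4257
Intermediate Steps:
F(l) = -30 + l (F(l) = l - 30 = -30 + l)
129*F(-3) = 129*(-30 - 3) = 129*(-33) = -4257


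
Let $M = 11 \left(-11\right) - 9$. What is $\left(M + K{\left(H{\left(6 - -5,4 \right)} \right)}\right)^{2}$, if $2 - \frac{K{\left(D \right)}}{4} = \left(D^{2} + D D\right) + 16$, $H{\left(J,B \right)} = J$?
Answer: $1331716$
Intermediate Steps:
$K{\left(D \right)} = -56 - 8 D^{2}$ ($K{\left(D \right)} = 8 - 4 \left(\left(D^{2} + D D\right) + 16\right) = 8 - 4 \left(\left(D^{2} + D^{2}\right) + 16\right) = 8 - 4 \left(2 D^{2} + 16\right) = 8 - 4 \left(16 + 2 D^{2}\right) = 8 - \left(64 + 8 D^{2}\right) = -56 - 8 D^{2}$)
$M = -130$ ($M = -121 - 9 = -130$)
$\left(M + K{\left(H{\left(6 - -5,4 \right)} \right)}\right)^{2} = \left(-130 - \left(56 + 8 \left(6 - -5\right)^{2}\right)\right)^{2} = \left(-130 - \left(56 + 8 \left(6 + 5\right)^{2}\right)\right)^{2} = \left(-130 - \left(56 + 8 \cdot 11^{2}\right)\right)^{2} = \left(-130 - 1024\right)^{2} = \left(-1154\right)^{2} = 1331716$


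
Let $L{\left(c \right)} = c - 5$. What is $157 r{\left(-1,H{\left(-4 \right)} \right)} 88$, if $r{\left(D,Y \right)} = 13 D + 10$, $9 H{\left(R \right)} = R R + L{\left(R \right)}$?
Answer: $-41448$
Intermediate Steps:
$L{\left(c \right)} = -5 + c$
$H{\left(R \right)} = - \frac{5}{9} + \frac{R}{9} + \frac{R^{2}}{9}$ ($H{\left(R \right)} = \frac{R R + \left(-5 + R\right)}{9} = \frac{R^{2} + \left(-5 + R\right)}{9} = \frac{-5 + R + R^{2}}{9} = - \frac{5}{9} + \frac{R}{9} + \frac{R^{2}}{9}$)
$r{\left(D,Y \right)} = 10 + 13 D$
$157 r{\left(-1,H{\left(-4 \right)} \right)} 88 = 157 \left(10 + 13 \left(-1\right)\right) 88 = 157 \left(10 - 13\right) 88 = 157 \left(-3\right) 88 = \left(-471\right) 88 = -41448$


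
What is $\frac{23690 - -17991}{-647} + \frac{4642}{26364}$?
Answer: $- \frac{547937255}{8528754} \approx -64.246$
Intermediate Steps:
$\frac{23690 - -17991}{-647} + \frac{4642}{26364} = \left(23690 + 17991\right) \left(- \frac{1}{647}\right) + 4642 \cdot \frac{1}{26364} = 41681 \left(- \frac{1}{647}\right) + \frac{2321}{13182} = - \frac{41681}{647} + \frac{2321}{13182} = - \frac{547937255}{8528754}$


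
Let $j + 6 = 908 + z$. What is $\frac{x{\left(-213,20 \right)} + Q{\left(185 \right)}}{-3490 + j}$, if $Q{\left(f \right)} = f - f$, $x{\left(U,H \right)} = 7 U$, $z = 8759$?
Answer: $- \frac{497}{2057} \approx -0.24161$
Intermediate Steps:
$j = 9661$ ($j = -6 + \left(908 + 8759\right) = -6 + 9667 = 9661$)
$Q{\left(f \right)} = 0$
$\frac{x{\left(-213,20 \right)} + Q{\left(185 \right)}}{-3490 + j} = \frac{7 \left(-213\right) + 0}{-3490 + 9661} = \frac{-1491 + 0}{6171} = \left(-1491\right) \frac{1}{6171} = - \frac{497}{2057}$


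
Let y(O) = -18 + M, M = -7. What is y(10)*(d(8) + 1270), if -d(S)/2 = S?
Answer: -31350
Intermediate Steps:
d(S) = -2*S
y(O) = -25 (y(O) = -18 - 7 = -25)
y(10)*(d(8) + 1270) = -25*(-2*8 + 1270) = -25*(-16 + 1270) = -25*1254 = -31350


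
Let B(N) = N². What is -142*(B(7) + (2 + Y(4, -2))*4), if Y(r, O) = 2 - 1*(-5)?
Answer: -12070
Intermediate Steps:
Y(r, O) = 7 (Y(r, O) = 2 + 5 = 7)
-142*(B(7) + (2 + Y(4, -2))*4) = -142*(7² + (2 + 7)*4) = -142*(49 + 9*4) = -142*(49 + 36) = -142*85 = -12070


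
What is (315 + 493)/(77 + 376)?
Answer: 808/453 ≈ 1.7837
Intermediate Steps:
(315 + 493)/(77 + 376) = 808/453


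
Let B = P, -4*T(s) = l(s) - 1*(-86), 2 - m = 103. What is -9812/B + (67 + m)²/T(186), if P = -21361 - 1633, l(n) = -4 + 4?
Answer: -26370106/494371 ≈ -53.341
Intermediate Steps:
l(n) = 0
P = -22994
m = -101 (m = 2 - 1*103 = 2 - 103 = -101)
T(s) = -43/2 (T(s) = -(0 - 1*(-86))/4 = -(0 + 86)/4 = -¼*86 = -43/2)
B = -22994
-9812/B + (67 + m)²/T(186) = -9812/(-22994) + (67 - 101)²/(-43/2) = -9812*(-1/22994) + (-34)²*(-2/43) = 4906/11497 + 1156*(-2/43) = 4906/11497 - 2312/43 = -26370106/494371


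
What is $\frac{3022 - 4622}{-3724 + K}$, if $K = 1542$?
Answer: $\frac{800}{1091} \approx 0.73327$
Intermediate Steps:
$\frac{3022 - 4622}{-3724 + K} = \frac{3022 - 4622}{-3724 + 1542} = - \frac{1600}{-2182} = \left(-1600\right) \left(- \frac{1}{2182}\right) = \frac{800}{1091}$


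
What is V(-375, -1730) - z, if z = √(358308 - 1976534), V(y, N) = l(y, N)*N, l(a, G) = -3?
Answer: 5190 - I*√1618226 ≈ 5190.0 - 1272.1*I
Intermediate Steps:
V(y, N) = -3*N
z = I*√1618226 (z = √(-1618226) = I*√1618226 ≈ 1272.1*I)
V(-375, -1730) - z = -3*(-1730) - I*√1618226 = 5190 - I*√1618226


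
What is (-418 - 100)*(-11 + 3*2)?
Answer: 2590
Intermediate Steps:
(-418 - 100)*(-11 + 3*2) = -518*(-11 + 6) = -518*(-5) = 2590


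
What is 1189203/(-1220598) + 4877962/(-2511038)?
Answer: -1490027430665/510827993454 ≈ -2.9169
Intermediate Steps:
1189203/(-1220598) + 4877962/(-2511038) = 1189203*(-1/1220598) + 4877962*(-1/2511038) = -396401/406866 - 2438981/1255519 = -1490027430665/510827993454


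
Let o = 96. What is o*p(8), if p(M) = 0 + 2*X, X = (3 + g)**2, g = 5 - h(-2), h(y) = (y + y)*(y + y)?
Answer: 12288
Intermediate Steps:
h(y) = 4*y**2 (h(y) = (2*y)*(2*y) = 4*y**2)
g = -11 (g = 5 - 4*(-2)**2 = 5 - 4*4 = 5 - 1*16 = 5 - 16 = -11)
X = 64 (X = (3 - 11)**2 = (-8)**2 = 64)
p(M) = 128 (p(M) = 0 + 2*64 = 0 + 128 = 128)
o*p(8) = 96*128 = 12288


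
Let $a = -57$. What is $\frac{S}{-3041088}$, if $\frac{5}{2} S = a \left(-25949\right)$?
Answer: $- \frac{1463}{7520} \approx -0.19455$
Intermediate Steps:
$S = \frac{2958186}{5}$ ($S = \frac{2 \left(\left(-57\right) \left(-25949\right)\right)}{5} = \frac{2}{5} \cdot 1479093 = \frac{2958186}{5} \approx 5.9164 \cdot 10^{5}$)
$\frac{S}{-3041088} = \frac{2958186}{5 \left(-3041088\right)} = \frac{2958186}{5} \left(- \frac{1}{3041088}\right) = - \frac{1463}{7520}$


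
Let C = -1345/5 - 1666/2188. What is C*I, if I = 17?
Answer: -5017023/1094 ≈ -4585.9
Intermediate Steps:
C = -295119/1094 (C = -1345*⅕ - 1666*1/2188 = -269 - 833/1094 = -295119/1094 ≈ -269.76)
C*I = -295119/1094*17 = -5017023/1094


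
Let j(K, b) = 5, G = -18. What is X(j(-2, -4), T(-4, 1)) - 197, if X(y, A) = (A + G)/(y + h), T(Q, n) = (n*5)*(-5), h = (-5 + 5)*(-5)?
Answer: -1028/5 ≈ -205.60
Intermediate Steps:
h = 0 (h = 0*(-5) = 0)
T(Q, n) = -25*n (T(Q, n) = (5*n)*(-5) = -25*n)
X(y, A) = (-18 + A)/y (X(y, A) = (A - 18)/(y + 0) = (-18 + A)/y)
X(j(-2, -4), T(-4, 1)) - 197 = (-18 - 25*1)/5 - 197 = (-18 - 25)/5 - 197 = (1/5)*(-43) - 197 = -43/5 - 197 = -1028/5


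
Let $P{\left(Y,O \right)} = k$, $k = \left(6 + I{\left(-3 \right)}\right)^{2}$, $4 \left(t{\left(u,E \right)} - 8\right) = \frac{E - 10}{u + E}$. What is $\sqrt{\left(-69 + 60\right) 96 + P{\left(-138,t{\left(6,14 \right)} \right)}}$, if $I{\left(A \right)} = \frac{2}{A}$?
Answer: $\frac{4 i \sqrt{470}}{3} \approx 28.906 i$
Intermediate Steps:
$t{\left(u,E \right)} = 8 + \frac{-10 + E}{4 \left(E + u\right)}$ ($t{\left(u,E \right)} = 8 + \frac{\left(E - 10\right) \frac{1}{u + E}}{4} = 8 + \frac{\left(-10 + E\right) \frac{1}{E + u}}{4} = 8 + \frac{\frac{1}{E + u} \left(-10 + E\right)}{4} = 8 + \frac{-10 + E}{4 \left(E + u\right)}$)
$k = \frac{256}{9}$ ($k = \left(6 + \frac{2}{-3}\right)^{2} = \left(6 + 2 \left(- \frac{1}{3}\right)\right)^{2} = \left(6 - \frac{2}{3}\right)^{2} = \left(\frac{16}{3}\right)^{2} = \frac{256}{9} \approx 28.444$)
$P{\left(Y,O \right)} = \frac{256}{9}$
$\sqrt{\left(-69 + 60\right) 96 + P{\left(-138,t{\left(6,14 \right)} \right)}} = \sqrt{\left(-69 + 60\right) 96 + \frac{256}{9}} = \sqrt{\left(-9\right) 96 + \frac{256}{9}} = \sqrt{-864 + \frac{256}{9}} = \sqrt{- \frac{7520}{9}} = \frac{4 i \sqrt{470}}{3}$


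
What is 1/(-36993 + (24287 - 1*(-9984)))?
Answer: -1/2722 ≈ -0.00036738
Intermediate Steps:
1/(-36993 + (24287 - 1*(-9984))) = 1/(-36993 + (24287 + 9984)) = 1/(-36993 + 34271) = 1/(-2722) = -1/2722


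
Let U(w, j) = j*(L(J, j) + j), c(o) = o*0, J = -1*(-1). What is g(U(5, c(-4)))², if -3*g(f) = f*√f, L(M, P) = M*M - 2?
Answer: 0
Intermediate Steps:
J = 1
L(M, P) = -2 + M² (L(M, P) = M² - 2 = -2 + M²)
c(o) = 0
U(w, j) = j*(-1 + j) (U(w, j) = j*((-2 + 1²) + j) = j*((-2 + 1) + j) = j*(-1 + j))
g(f) = -f^(3/2)/3 (g(f) = -f*√f/3 = -f^(3/2)/3)
g(U(5, c(-4)))² = (-(0*(-1 + 0))^(3/2)/3)² = (-(0*(-1))^(3/2)/3)² = (-0^(3/2)/3)² = (-⅓*0)² = 0² = 0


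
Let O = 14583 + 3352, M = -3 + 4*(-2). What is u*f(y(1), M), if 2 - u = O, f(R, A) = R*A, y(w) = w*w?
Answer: 197263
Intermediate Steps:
M = -11 (M = -3 - 8 = -11)
O = 17935
y(w) = w**2
f(R, A) = A*R
u = -17933 (u = 2 - 1*17935 = 2 - 17935 = -17933)
u*f(y(1), M) = -(-197263)*1**2 = -(-197263) = -17933*(-11) = 197263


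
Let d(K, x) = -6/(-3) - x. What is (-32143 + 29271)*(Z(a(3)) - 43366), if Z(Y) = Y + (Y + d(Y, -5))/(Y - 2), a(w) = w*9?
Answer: 3111642552/25 ≈ 1.2447e+8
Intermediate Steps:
d(K, x) = 2 - x (d(K, x) = -6*(-1/3) - x = 2 - x)
a(w) = 9*w
Z(Y) = Y + (7 + Y)/(-2 + Y) (Z(Y) = Y + (Y + (2 - 1*(-5)))/(Y - 2) = Y + (Y + (2 + 5))/(-2 + Y) = Y + (Y + 7)/(-2 + Y) = Y + (7 + Y)/(-2 + Y))
(-32143 + 29271)*(Z(a(3)) - 43366) = (-32143 + 29271)*((7 + (9*3)**2 - 9*3)/(-2 + 9*3) - 43366) = -2872*((7 + 27**2 - 1*27)/(-2 + 27) - 43366) = -2872*((7 + 729 - 27)/25 - 43366) = -2872*((1/25)*709 - 43366) = -2872*(709/25 - 43366) = -2872*(-1083441/25) = 3111642552/25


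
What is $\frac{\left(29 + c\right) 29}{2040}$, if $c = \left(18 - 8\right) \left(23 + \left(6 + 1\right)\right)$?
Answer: $\frac{9541}{2040} \approx 4.677$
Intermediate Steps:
$c = 300$ ($c = 10 \left(23 + 7\right) = 10 \cdot 30 = 300$)
$\frac{\left(29 + c\right) 29}{2040} = \frac{\left(29 + 300\right) 29}{2040} = 329 \cdot 29 \cdot \frac{1}{2040} = 9541 \cdot \frac{1}{2040} = \frac{9541}{2040}$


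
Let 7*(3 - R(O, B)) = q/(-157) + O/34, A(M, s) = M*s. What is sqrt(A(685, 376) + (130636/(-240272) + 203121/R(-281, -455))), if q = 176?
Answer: sqrt(7222704940388811411228941)/4871484766 ≈ 551.68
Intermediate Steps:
R(O, B) = 3473/1099 - O/238 (R(O, B) = 3 - (176/(-157) + O/34)/7 = 3 - (176*(-1/157) + O*(1/34))/7 = 3 - (-176/157 + O/34)/7 = 3 + (176/1099 - O/238) = 3473/1099 - O/238)
sqrt(A(685, 376) + (130636/(-240272) + 203121/R(-281, -455))) = sqrt(685*376 + (130636/(-240272) + 203121/(3473/1099 - 1/238*(-281)))) = sqrt(257560 + (130636*(-1/240272) + 203121/(3473/1099 + 281/238))) = sqrt(257560 + (-32659/60068 + 203121/(162199/37366))) = sqrt(257560 + (-32659/60068 + 203121*(37366/162199))) = sqrt(257560 + (-32659/60068 + 7589819286/162199)) = sqrt(257560 + 455899967614307/9742969532) = sqrt(2965299200276227/9742969532) = sqrt(7222704940388811411228941)/4871484766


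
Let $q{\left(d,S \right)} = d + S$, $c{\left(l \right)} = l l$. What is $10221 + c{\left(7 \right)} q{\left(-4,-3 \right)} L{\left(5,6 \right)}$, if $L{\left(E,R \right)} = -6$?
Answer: $12279$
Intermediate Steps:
$c{\left(l \right)} = l^{2}$
$q{\left(d,S \right)} = S + d$
$10221 + c{\left(7 \right)} q{\left(-4,-3 \right)} L{\left(5,6 \right)} = 10221 + 7^{2} \left(-3 - 4\right) \left(-6\right) = 10221 + 49 \left(-7\right) \left(-6\right) = 10221 - -2058 = 10221 + 2058 = 12279$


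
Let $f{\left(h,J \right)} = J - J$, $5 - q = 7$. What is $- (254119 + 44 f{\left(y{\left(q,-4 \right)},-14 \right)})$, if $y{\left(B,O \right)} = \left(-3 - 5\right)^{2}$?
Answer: $-254119$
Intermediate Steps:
$q = -2$ ($q = 5 - 7 = -2$)
$y{\left(B,O \right)} = 64$ ($y{\left(B,O \right)} = \left(-8\right)^{2} = 64$)
$f{\left(h,J \right)} = 0$
$- (254119 + 44 f{\left(y{\left(q,-4 \right)},-14 \right)}) = - (254119 + 44 \cdot 0) = - (254119 + 0) = \left(-1\right) 254119 = -254119$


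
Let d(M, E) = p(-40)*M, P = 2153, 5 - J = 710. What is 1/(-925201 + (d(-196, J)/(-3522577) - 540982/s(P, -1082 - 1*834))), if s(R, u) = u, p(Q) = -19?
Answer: -3374628766/3121257087124251 ≈ -1.0812e-6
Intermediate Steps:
J = -705 (J = 5 - 1*710 = 5 - 710 = -705)
d(M, E) = -19*M
1/(-925201 + (d(-196, J)/(-3522577) - 540982/s(P, -1082 - 1*834))) = 1/(-925201 + (-19*(-196)/(-3522577) - 540982/(-1082 - 1*834))) = 1/(-925201 + (3724*(-1/3522577) - 540982/(-1082 - 834))) = 1/(-925201 + (-3724/3522577 - 540982/(-1916))) = 1/(-925201 + (-3724/3522577 - 540982*(-1/1916))) = 1/(-925201 + (-3724/3522577 + 270491/958)) = 1/(-925201 + 952821807715/3374628766) = 1/(-3121257087124251/3374628766) = -3374628766/3121257087124251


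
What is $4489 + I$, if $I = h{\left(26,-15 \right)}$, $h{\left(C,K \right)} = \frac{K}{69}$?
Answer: $\frac{103242}{23} \approx 4488.8$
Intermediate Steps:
$h{\left(C,K \right)} = \frac{K}{69}$ ($h{\left(C,K \right)} = K \frac{1}{69} = \frac{K}{69}$)
$I = - \frac{5}{23}$ ($I = \frac{1}{69} \left(-15\right) = - \frac{5}{23} \approx -0.21739$)
$4489 + I = 4489 - \frac{5}{23} = \frac{103242}{23}$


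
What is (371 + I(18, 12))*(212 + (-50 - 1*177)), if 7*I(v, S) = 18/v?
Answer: -38970/7 ≈ -5567.1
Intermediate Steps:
I(v, S) = 18/(7*v) (I(v, S) = (18/v)/7 = 18/(7*v))
(371 + I(18, 12))*(212 + (-50 - 1*177)) = (371 + (18/7)/18)*(212 + (-50 - 1*177)) = (371 + (18/7)*(1/18))*(212 + (-50 - 177)) = (371 + ⅐)*(212 - 227) = (2598/7)*(-15) = -38970/7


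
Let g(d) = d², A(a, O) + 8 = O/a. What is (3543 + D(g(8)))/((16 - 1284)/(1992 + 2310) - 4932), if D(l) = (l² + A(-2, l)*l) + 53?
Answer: -5519466/5304683 ≈ -1.0405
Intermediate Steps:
A(a, O) = -8 + O/a
D(l) = 53 + l² + l*(-8 - l/2) (D(l) = (l² + (-8 + l/(-2))*l) + 53 = (l² + (-8 + l*(-½))*l) + 53 = (l² + (-8 - l/2)*l) + 53 = (l² + l*(-8 - l/2)) + 53 = 53 + l² + l*(-8 - l/2))
(3543 + D(g(8)))/((16 - 1284)/(1992 + 2310) - 4932) = (3543 + (53 + (8²)²/2 - 8*8²))/((16 - 1284)/(1992 + 2310) - 4932) = (3543 + (53 + (½)*64² - 8*64))/(-1268/4302 - 4932) = (3543 + (53 + (½)*4096 - 512))/(-1268*1/4302 - 4932) = (3543 + (53 + 2048 - 512))/(-634/2151 - 4932) = (3543 + 1589)/(-10609366/2151) = 5132*(-2151/10609366) = -5519466/5304683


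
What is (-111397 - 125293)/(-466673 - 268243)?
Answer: 118345/367458 ≈ 0.32206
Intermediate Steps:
(-111397 - 125293)/(-466673 - 268243) = -236690/(-734916) = -236690*(-1/734916) = 118345/367458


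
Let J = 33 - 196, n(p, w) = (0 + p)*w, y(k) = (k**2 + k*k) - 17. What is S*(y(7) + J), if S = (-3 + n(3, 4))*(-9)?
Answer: 6642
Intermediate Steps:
y(k) = -17 + 2*k**2 (y(k) = (k**2 + k**2) - 17 = 2*k**2 - 17 = -17 + 2*k**2)
n(p, w) = p*w
J = -163
S = -81 (S = (-3 + 3*4)*(-9) = (-3 + 12)*(-9) = 9*(-9) = -81)
S*(y(7) + J) = -81*((-17 + 2*7**2) - 163) = -81*((-17 + 2*49) - 163) = -81*((-17 + 98) - 163) = -81*(81 - 163) = -81*(-82) = 6642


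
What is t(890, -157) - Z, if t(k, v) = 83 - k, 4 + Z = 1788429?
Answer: -1789232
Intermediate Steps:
Z = 1788425 (Z = -4 + 1788429 = 1788425)
t(890, -157) - Z = (83 - 1*890) - 1*1788425 = (83 - 890) - 1788425 = -807 - 1788425 = -1789232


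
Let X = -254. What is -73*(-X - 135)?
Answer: -8687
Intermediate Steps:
-73*(-X - 135) = -73*(-1*(-254) - 135) = -73*(254 - 135) = -73*119 = -8687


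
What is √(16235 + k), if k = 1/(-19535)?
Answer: 2*√1548884848335/19535 ≈ 127.42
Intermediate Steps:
k = -1/19535 ≈ -5.1190e-5
√(16235 + k) = √(16235 - 1/19535) = √(317150724/19535) = 2*√1548884848335/19535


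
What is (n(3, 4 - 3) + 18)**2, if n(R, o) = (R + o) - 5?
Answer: 289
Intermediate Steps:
n(R, o) = -5 + R + o
(n(3, 4 - 3) + 18)**2 = ((-5 + 3 + (4 - 3)) + 18)**2 = ((-5 + 3 + 1) + 18)**2 = (-1 + 18)**2 = 17**2 = 289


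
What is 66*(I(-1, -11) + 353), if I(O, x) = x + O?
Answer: 22506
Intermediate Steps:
I(O, x) = O + x
66*(I(-1, -11) + 353) = 66*((-1 - 11) + 353) = 66*(-12 + 353) = 66*341 = 22506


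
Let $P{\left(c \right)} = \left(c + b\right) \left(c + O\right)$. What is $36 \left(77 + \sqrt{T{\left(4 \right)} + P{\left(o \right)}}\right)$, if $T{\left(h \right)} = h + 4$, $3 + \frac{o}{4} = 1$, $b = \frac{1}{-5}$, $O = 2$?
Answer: $2772 + \frac{36 \sqrt{1430}}{5} \approx 3044.3$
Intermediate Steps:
$b = - \frac{1}{5} \approx -0.2$
$o = -8$ ($o = -12 + 4 \cdot 1 = -12 + 4 = -8$)
$P{\left(c \right)} = \left(2 + c\right) \left(- \frac{1}{5} + c\right)$ ($P{\left(c \right)} = \left(c - \frac{1}{5}\right) \left(c + 2\right) = \left(- \frac{1}{5} + c\right) \left(2 + c\right) = \left(2 + c\right) \left(- \frac{1}{5} + c\right)$)
$T{\left(h \right)} = 4 + h$
$36 \left(77 + \sqrt{T{\left(4 \right)} + P{\left(o \right)}}\right) = 36 \left(77 + \sqrt{\left(4 + 4\right) + \left(- \frac{2}{5} + \left(-8\right)^{2} + \frac{9}{5} \left(-8\right)\right)}\right) = 36 \left(77 + \sqrt{8 - - \frac{246}{5}}\right) = 36 \left(77 + \sqrt{8 + \frac{246}{5}}\right) = 36 \left(77 + \sqrt{\frac{286}{5}}\right) = 36 \left(77 + \frac{\sqrt{1430}}{5}\right) = 2772 + \frac{36 \sqrt{1430}}{5}$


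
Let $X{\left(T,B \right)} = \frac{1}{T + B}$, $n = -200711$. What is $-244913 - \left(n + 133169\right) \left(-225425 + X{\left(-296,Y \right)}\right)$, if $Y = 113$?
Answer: $- \frac{928779938557}{61} \approx -1.5226 \cdot 10^{10}$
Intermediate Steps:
$X{\left(T,B \right)} = \frac{1}{B + T}$
$-244913 - \left(n + 133169\right) \left(-225425 + X{\left(-296,Y \right)}\right) = -244913 - \left(-200711 + 133169\right) \left(-225425 + \frac{1}{113 - 296}\right) = -244913 - - 67542 \left(-225425 + \frac{1}{-183}\right) = -244913 - - 67542 \left(-225425 - \frac{1}{183}\right) = -244913 - \left(-67542\right) \left(- \frac{41252776}{183}\right) = -244913 - \frac{928764998864}{61} = - \frac{928779938557}{61}$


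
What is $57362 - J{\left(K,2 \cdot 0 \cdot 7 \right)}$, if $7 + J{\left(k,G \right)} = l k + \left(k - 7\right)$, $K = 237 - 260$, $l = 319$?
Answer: $64736$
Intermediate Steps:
$K = -23$
$J{\left(k,G \right)} = -14 + 320 k$ ($J{\left(k,G \right)} = -7 + \left(319 k + \left(k - 7\right)\right) = -7 + \left(319 k + \left(-7 + k\right)\right) = -7 + \left(-7 + 320 k\right) = -14 + 320 k$)
$57362 - J{\left(K,2 \cdot 0 \cdot 7 \right)} = 57362 - \left(-14 + 320 \left(-23\right)\right) = 57362 - \left(-14 - 7360\right) = 57362 - -7374 = 57362 + 7374 = 64736$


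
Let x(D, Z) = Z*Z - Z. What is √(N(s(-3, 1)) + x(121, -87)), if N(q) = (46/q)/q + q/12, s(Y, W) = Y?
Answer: √275791/6 ≈ 87.526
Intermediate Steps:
N(q) = 46/q² + q/12 (N(q) = 46/q² + q*(1/12) = 46/q² + q/12)
x(D, Z) = Z² - Z
√(N(s(-3, 1)) + x(121, -87)) = √((46/(-3)² + (1/12)*(-3)) - 87*(-1 - 87)) = √((46*(⅑) - ¼) - 87*(-88)) = √((46/9 - ¼) + 7656) = √(175/36 + 7656) = √(275791/36) = √275791/6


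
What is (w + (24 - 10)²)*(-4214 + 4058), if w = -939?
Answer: 115908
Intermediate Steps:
(w + (24 - 10)²)*(-4214 + 4058) = (-939 + (24 - 10)²)*(-4214 + 4058) = (-939 + 14²)*(-156) = (-939 + 196)*(-156) = -743*(-156) = 115908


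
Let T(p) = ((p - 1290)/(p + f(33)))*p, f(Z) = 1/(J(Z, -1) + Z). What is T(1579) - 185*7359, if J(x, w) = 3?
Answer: -77373207759/56845 ≈ -1.3611e+6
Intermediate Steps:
f(Z) = 1/(3 + Z)
T(p) = p*(-1290 + p)/(1/36 + p) (T(p) = ((p - 1290)/(p + 1/(3 + 33)))*p = ((-1290 + p)/(p + 1/36))*p = ((-1290 + p)/(1/36 + p))*p = p*(-1290 + p)/(1/36 + p))
T(1579) - 185*7359 = 36*1579*(-1290 + 1579)/(1 + 36*1579) - 185*7359 = 36*1579*289/(1 + 56844) - 1361415 = 36*1579*289/56845 - 1361415 = 36*1579*(1/56845)*289 - 1361415 = 16427916/56845 - 1361415 = -77373207759/56845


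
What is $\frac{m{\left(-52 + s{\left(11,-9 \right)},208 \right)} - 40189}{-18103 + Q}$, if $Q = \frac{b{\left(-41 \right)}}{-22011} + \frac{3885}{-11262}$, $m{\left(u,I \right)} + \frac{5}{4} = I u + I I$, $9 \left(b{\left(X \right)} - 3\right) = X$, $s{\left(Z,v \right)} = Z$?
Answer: $\frac{8112254882391}{26925598938374} \approx 0.30128$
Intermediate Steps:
$b{\left(X \right)} = 3 + \frac{X}{9}$
$m{\left(u,I \right)} = - \frac{5}{4} + I^{2} + I u$ ($m{\left(u,I \right)} = - \frac{5}{4} + \left(I u + I I\right) = - \frac{5}{4} + \left(I u + I^{2}\right) = - \frac{5}{4} + \left(I^{2} + I u\right) = - \frac{5}{4} + I^{2} + I u$)
$Q = - \frac{256485649}{743663646}$ ($Q = \frac{3 + \frac{1}{9} \left(-41\right)}{-22011} + \frac{3885}{-11262} = \left(3 - \frac{41}{9}\right) \left(- \frac{1}{22011}\right) + 3885 \left(- \frac{1}{11262}\right) = \left(- \frac{14}{9}\right) \left(- \frac{1}{22011}\right) - \frac{1295}{3754} = \frac{14}{198099} - \frac{1295}{3754} = - \frac{256485649}{743663646} \approx -0.34489$)
$\frac{m{\left(-52 + s{\left(11,-9 \right)},208 \right)} - 40189}{-18103 + Q} = \frac{\left(- \frac{5}{4} + 208^{2} + 208 \left(-52 + 11\right)\right) - 40189}{-18103 - \frac{256485649}{743663646}} = \frac{\left(- \frac{5}{4} + 43264 + 208 \left(-41\right)\right) - 40189}{- \frac{13462799469187}{743663646}} = \left(\left(- \frac{5}{4} + 43264 - 8528\right) - 40189\right) \left(- \frac{743663646}{13462799469187}\right) = \left(\frac{138939}{4} - 40189\right) \left(- \frac{743663646}{13462799469187}\right) = \left(- \frac{21817}{4}\right) \left(- \frac{743663646}{13462799469187}\right) = \frac{8112254882391}{26925598938374}$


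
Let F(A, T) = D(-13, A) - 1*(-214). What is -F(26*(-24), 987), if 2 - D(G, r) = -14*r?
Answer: 8520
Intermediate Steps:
D(G, r) = 2 + 14*r (D(G, r) = 2 - (-14)*r = 2 + 14*r)
F(A, T) = 216 + 14*A (F(A, T) = (2 + 14*A) - 1*(-214) = (2 + 14*A) + 214 = 216 + 14*A)
-F(26*(-24), 987) = -(216 + 14*(26*(-24))) = -(216 + 14*(-624)) = -(216 - 8736) = -1*(-8520) = 8520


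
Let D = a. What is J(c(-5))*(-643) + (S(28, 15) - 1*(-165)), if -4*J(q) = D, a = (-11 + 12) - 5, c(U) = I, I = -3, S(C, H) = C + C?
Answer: -422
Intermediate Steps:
S(C, H) = 2*C
c(U) = -3
a = -4 (a = 1 - 5 = -4)
D = -4
J(q) = 1 (J(q) = -¼*(-4) = 1)
J(c(-5))*(-643) + (S(28, 15) - 1*(-165)) = 1*(-643) + (2*28 - 1*(-165)) = -643 + (56 + 165) = -643 + 221 = -422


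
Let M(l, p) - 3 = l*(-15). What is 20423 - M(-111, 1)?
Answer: 18755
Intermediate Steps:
M(l, p) = 3 - 15*l (M(l, p) = 3 + l*(-15) = 3 - 15*l)
20423 - M(-111, 1) = 20423 - (3 - 15*(-111)) = 20423 - (3 + 1665) = 20423 - 1*1668 = 20423 - 1668 = 18755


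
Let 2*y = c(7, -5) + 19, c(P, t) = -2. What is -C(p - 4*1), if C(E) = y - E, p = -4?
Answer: -33/2 ≈ -16.500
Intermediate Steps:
y = 17/2 (y = (-2 + 19)/2 = (½)*17 = 17/2 ≈ 8.5000)
C(E) = 17/2 - E
-C(p - 4*1) = -(17/2 - (-4 - 4*1)) = -(17/2 - (-4 - 4)) = -(17/2 - 1*(-8)) = -(17/2 + 8) = -1*33/2 = -33/2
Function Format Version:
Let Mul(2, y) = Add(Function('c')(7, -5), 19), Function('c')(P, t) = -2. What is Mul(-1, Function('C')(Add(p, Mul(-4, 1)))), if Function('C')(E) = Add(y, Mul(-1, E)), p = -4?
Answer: Rational(-33, 2) ≈ -16.500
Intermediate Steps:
y = Rational(17, 2) (y = Mul(Rational(1, 2), Add(-2, 19)) = Mul(Rational(1, 2), 17) = Rational(17, 2) ≈ 8.5000)
Function('C')(E) = Add(Rational(17, 2), Mul(-1, E))
Mul(-1, Function('C')(Add(p, Mul(-4, 1)))) = Mul(-1, Add(Rational(17, 2), Mul(-1, Add(-4, Mul(-4, 1))))) = Mul(-1, Add(Rational(17, 2), Mul(-1, Add(-4, -4)))) = Mul(-1, Add(Rational(17, 2), Mul(-1, -8))) = Mul(-1, Add(Rational(17, 2), 8)) = Mul(-1, Rational(33, 2)) = Rational(-33, 2)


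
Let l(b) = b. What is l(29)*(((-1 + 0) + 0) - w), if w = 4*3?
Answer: -377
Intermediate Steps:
w = 12
l(29)*(((-1 + 0) + 0) - w) = 29*(((-1 + 0) + 0) - 1*12) = 29*((-1 + 0) - 12) = 29*(-1 - 12) = 29*(-13) = -377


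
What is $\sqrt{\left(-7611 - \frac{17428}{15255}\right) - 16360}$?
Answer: $\frac{11 i \sqrt{5122752735}}{5085} \approx 154.83 i$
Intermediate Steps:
$\sqrt{\left(-7611 - \frac{17428}{15255}\right) - 16360} = \sqrt{- \frac{116123233}{15255} - 16360} = \sqrt{- \frac{365695033}{15255}} = \frac{11 i \sqrt{5122752735}}{5085}$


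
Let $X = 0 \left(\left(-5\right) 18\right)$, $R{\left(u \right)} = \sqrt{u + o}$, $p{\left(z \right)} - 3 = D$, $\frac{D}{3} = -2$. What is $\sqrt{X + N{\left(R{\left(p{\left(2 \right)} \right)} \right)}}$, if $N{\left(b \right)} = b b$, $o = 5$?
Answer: $\sqrt{2} \approx 1.4142$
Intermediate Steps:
$D = -6$ ($D = 3 \left(-2\right) = -6$)
$p{\left(z \right)} = -3$ ($p{\left(z \right)} = 3 - 6 = -3$)
$R{\left(u \right)} = \sqrt{5 + u}$ ($R{\left(u \right)} = \sqrt{u + 5} = \sqrt{5 + u}$)
$N{\left(b \right)} = b^{2}$
$X = 0$ ($X = 0 \left(-90\right) = 0$)
$\sqrt{X + N{\left(R{\left(p{\left(2 \right)} \right)} \right)}} = \sqrt{0 + \left(\sqrt{5 - 3}\right)^{2}} = \sqrt{0 + \left(\sqrt{2}\right)^{2}} = \sqrt{0 + 2} = \sqrt{2}$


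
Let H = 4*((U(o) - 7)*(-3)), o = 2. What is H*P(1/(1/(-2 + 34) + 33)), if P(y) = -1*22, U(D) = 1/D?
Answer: -1716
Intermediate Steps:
P(y) = -22
H = 78 (H = 4*((1/2 - 7)*(-3)) = 4*((½ - 7)*(-3)) = 4*(-13/2*(-3)) = 4*(39/2) = 78)
H*P(1/(1/(-2 + 34) + 33)) = 78*(-22) = -1716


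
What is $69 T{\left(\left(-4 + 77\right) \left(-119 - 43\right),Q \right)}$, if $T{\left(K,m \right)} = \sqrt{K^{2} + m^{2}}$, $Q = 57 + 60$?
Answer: $621 \sqrt{1726765} \approx 8.1603 \cdot 10^{5}$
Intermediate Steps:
$Q = 117$
$69 T{\left(\left(-4 + 77\right) \left(-119 - 43\right),Q \right)} = 69 \sqrt{\left(\left(-4 + 77\right) \left(-119 - 43\right)\right)^{2} + 117^{2}} = 69 \sqrt{\left(73 \left(-162\right)\right)^{2} + 13689} = 69 \sqrt{\left(-11826\right)^{2} + 13689} = 69 \sqrt{139854276 + 13689} = 69 \sqrt{139867965} = 69 \cdot 9 \sqrt{1726765} = 621 \sqrt{1726765}$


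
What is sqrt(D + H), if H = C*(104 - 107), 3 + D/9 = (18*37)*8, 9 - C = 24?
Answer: 3*sqrt(5330) ≈ 219.02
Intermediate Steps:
C = -15 (C = 9 - 1*24 = 9 - 24 = -15)
D = 47925 (D = -27 + 9*((18*37)*8) = -27 + 9*(666*8) = -27 + 9*5328 = -27 + 47952 = 47925)
H = 45 (H = -15*(104 - 107) = -15*(-3) = 45)
sqrt(D + H) = sqrt(47925 + 45) = sqrt(47970) = 3*sqrt(5330)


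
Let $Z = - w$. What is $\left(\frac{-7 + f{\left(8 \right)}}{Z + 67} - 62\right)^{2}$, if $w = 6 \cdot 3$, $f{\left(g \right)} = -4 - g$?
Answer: $\frac{9345249}{2401} \approx 3892.2$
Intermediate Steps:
$w = 18$
$Z = -18$ ($Z = \left(-1\right) 18 = -18$)
$\left(\frac{-7 + f{\left(8 \right)}}{Z + 67} - 62\right)^{2} = \left(\frac{-7 - 12}{-18 + 67} - 62\right)^{2} = \left(\frac{-7 - 12}{49} - 62\right)^{2} = \left(\left(-7 - 12\right) \frac{1}{49} - 62\right)^{2} = \left(\left(-19\right) \frac{1}{49} - 62\right)^{2} = \left(- \frac{19}{49} - 62\right)^{2} = \left(- \frac{3057}{49}\right)^{2} = \frac{9345249}{2401}$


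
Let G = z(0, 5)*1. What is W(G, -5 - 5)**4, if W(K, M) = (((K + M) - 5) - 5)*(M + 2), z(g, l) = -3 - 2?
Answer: 1600000000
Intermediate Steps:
z(g, l) = -5
G = -5 (G = -5*1 = -5)
W(K, M) = (2 + M)*(-10 + K + M) (W(K, M) = ((-5 + K + M) - 5)*(2 + M) = (-10 + K + M)*(2 + M) = (2 + M)*(-10 + K + M))
W(G, -5 - 5)**4 = (-20 + (-5 - 5)**2 - 8*(-5 - 5) + 2*(-5) - 5*(-5 - 5))**4 = (-20 + (-10)**2 - 8*(-10) - 10 - 5*(-10))**4 = (-20 + 100 + 80 - 10 + 50)**4 = 200**4 = 1600000000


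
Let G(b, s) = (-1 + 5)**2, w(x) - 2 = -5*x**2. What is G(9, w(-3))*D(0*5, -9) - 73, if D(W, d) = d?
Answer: -217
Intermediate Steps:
w(x) = 2 - 5*x**2
G(b, s) = 16 (G(b, s) = 4**2 = 16)
G(9, w(-3))*D(0*5, -9) - 73 = 16*(-9) - 73 = -144 - 73 = -217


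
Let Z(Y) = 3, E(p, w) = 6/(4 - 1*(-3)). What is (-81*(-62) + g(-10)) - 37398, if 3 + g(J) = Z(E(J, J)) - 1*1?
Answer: -32377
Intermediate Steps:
E(p, w) = 6/7 (E(p, w) = 6/(4 + 3) = 6/7)
g(J) = -1 (g(J) = -3 + (3 - 1*1) = -3 + (3 - 1) = -3 + 2 = -1)
(-81*(-62) + g(-10)) - 37398 = (-81*(-62) - 1) - 37398 = (5022 - 1) - 37398 = 5021 - 37398 = -32377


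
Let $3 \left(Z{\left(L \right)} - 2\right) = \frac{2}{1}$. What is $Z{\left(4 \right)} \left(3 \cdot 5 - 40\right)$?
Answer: $- \frac{200}{3} \approx -66.667$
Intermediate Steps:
$Z{\left(L \right)} = \frac{8}{3}$ ($Z{\left(L \right)} = 2 + \frac{2 \cdot 1^{-1}}{3} = 2 + \frac{2 \cdot 1}{3} = 2 + \frac{1}{3} \cdot 2 = 2 + \frac{2}{3} = \frac{8}{3}$)
$Z{\left(4 \right)} \left(3 \cdot 5 - 40\right) = \frac{8 \left(3 \cdot 5 - 40\right)}{3} = \frac{8 \left(15 - 40\right)}{3} = \frac{8}{3} \left(-25\right) = - \frac{200}{3}$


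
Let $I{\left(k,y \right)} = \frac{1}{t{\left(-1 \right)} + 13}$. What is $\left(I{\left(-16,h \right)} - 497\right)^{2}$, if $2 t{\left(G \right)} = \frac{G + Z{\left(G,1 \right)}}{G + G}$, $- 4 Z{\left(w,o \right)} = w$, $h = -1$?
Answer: $\frac{10993732201}{44521} \approx 2.4693 \cdot 10^{5}$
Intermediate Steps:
$Z{\left(w,o \right)} = - \frac{w}{4}$
$t{\left(G \right)} = \frac{3}{16}$ ($t{\left(G \right)} = \frac{\left(G - \frac{G}{4}\right) \frac{1}{G + G}}{2} = \frac{\frac{3 G}{4} \frac{1}{2 G}}{2} = \frac{1}{2} \cdot \frac{3}{8} = \frac{3}{16}$)
$I{\left(k,y \right)} = \frac{16}{211}$ ($I{\left(k,y \right)} = \frac{1}{\frac{3}{16} + 13} = \frac{1}{\frac{211}{16}} = \frac{16}{211}$)
$\left(I{\left(-16,h \right)} - 497\right)^{2} = \left(\frac{16}{211} - 497\right)^{2} = \left(- \frac{104851}{211}\right)^{2} = \frac{10993732201}{44521}$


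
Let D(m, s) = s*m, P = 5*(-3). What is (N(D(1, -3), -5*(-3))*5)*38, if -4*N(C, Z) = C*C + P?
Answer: 285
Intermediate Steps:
P = -15
D(m, s) = m*s
N(C, Z) = 15/4 - C²/4 (N(C, Z) = -(C*C - 15)/4 = -(C² - 15)/4 = -(-15 + C²)/4 = 15/4 - C²/4)
(N(D(1, -3), -5*(-3))*5)*38 = ((15/4 - (1*(-3))²/4)*5)*38 = ((15/4 - ¼*(-3)²)*5)*38 = ((15/4 - ¼*9)*5)*38 = ((15/4 - 9/4)*5)*38 = ((3/2)*5)*38 = (15/2)*38 = 285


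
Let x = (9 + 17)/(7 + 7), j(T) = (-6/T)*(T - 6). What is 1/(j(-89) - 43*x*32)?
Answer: -623/1596022 ≈ -0.00039035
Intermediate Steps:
j(T) = -6*(-6 + T)/T (j(T) = (-6/T)*(-6 + T) = -6*(-6 + T)/T)
x = 13/7 (x = 26/14 = 26*(1/14) = 13/7 ≈ 1.8571)
1/(j(-89) - 43*x*32) = 1/((-6 + 36/(-89)) - 43*13/7*32) = 1/((-6 + 36*(-1/89)) - 559/7*32) = 1/((-6 - 36/89) - 17888/7) = 1/(-570/89 - 17888/7) = 1/(-1596022/623) = -623/1596022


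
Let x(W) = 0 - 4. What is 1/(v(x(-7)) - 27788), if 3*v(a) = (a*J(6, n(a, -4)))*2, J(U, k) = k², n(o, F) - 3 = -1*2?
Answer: -3/83372 ≈ -3.5983e-5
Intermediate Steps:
n(o, F) = 1 (n(o, F) = 3 - 1*2 = 3 - 2 = 1)
x(W) = -4
v(a) = 2*a/3 (v(a) = ((a*1²)*2)/3 = ((a*1)*2)/3 = (a*2)/3 = (2*a)/3 = 2*a/3)
1/(v(x(-7)) - 27788) = 1/((⅔)*(-4) - 27788) = 1/(-8/3 - 27788) = 1/(-83372/3) = -3/83372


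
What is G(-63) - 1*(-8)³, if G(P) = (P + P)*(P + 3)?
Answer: 8072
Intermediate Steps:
G(P) = 2*P*(3 + P) (G(P) = (2*P)*(3 + P) = 2*P*(3 + P))
G(-63) - 1*(-8)³ = 2*(-63)*(3 - 63) - 1*(-8)³ = 2*(-63)*(-60) - 1*(-512) = 7560 + 512 = 8072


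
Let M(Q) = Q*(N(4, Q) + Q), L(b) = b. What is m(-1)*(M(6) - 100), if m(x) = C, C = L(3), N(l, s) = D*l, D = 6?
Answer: 240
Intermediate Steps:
N(l, s) = 6*l
C = 3
M(Q) = Q*(24 + Q) (M(Q) = Q*(6*4 + Q) = Q*(24 + Q))
m(x) = 3
m(-1)*(M(6) - 100) = 3*(6*(24 + 6) - 100) = 3*(6*30 - 100) = 3*(180 - 100) = 3*80 = 240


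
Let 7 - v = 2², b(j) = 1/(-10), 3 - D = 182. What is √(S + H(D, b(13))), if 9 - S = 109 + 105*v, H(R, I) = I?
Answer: I*√41510/10 ≈ 20.374*I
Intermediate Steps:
D = -179 (D = 3 - 1*182 = 3 - 182 = -179)
b(j) = -⅒
v = 3 (v = 7 - 1*2² = 7 - 1*4 = 7 - 4 = 3)
S = -415 (S = 9 - (109 + 105*3) = 9 - (109 + 315) = 9 - 1*424 = 9 - 424 = -415)
√(S + H(D, b(13))) = √(-415 - ⅒) = √(-4151/10) = I*√41510/10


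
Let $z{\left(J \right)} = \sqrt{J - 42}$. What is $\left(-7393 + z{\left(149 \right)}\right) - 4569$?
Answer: $-11962 + \sqrt{107} \approx -11952.0$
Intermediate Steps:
$z{\left(J \right)} = \sqrt{-42 + J}$
$\left(-7393 + z{\left(149 \right)}\right) - 4569 = \left(-7393 + \sqrt{-42 + 149}\right) - 4569 = \left(-7393 + \sqrt{107}\right) - 4569 = -11962 + \sqrt{107}$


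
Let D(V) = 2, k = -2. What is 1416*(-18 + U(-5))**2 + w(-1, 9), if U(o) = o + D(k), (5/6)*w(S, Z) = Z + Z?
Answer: 3122388/5 ≈ 6.2448e+5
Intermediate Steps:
w(S, Z) = 12*Z/5 (w(S, Z) = 6*(Z + Z)/5 = 6*(2*Z)/5 = 12*Z/5)
U(o) = 2 + o (U(o) = o + 2 = 2 + o)
1416*(-18 + U(-5))**2 + w(-1, 9) = 1416*(-18 + (2 - 5))**2 + (12/5)*9 = 1416*(-18 - 3)**2 + 108/5 = 1416*(-21)**2 + 108/5 = 1416*441 + 108/5 = 624456 + 108/5 = 3122388/5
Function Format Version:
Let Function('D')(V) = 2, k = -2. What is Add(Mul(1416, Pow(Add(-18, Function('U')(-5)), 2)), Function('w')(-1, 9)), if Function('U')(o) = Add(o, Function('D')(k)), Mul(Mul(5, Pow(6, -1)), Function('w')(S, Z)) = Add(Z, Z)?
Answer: Rational(3122388, 5) ≈ 6.2448e+5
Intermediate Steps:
Function('w')(S, Z) = Mul(Rational(12, 5), Z) (Function('w')(S, Z) = Mul(Rational(6, 5), Add(Z, Z)) = Mul(Rational(6, 5), Mul(2, Z)) = Mul(Rational(12, 5), Z))
Function('U')(o) = Add(2, o) (Function('U')(o) = Add(o, 2) = Add(2, o))
Add(Mul(1416, Pow(Add(-18, Function('U')(-5)), 2)), Function('w')(-1, 9)) = Add(Mul(1416, Pow(Add(-18, Add(2, -5)), 2)), Mul(Rational(12, 5), 9)) = Add(Mul(1416, Pow(Add(-18, -3), 2)), Rational(108, 5)) = Add(Mul(1416, Pow(-21, 2)), Rational(108, 5)) = Add(Mul(1416, 441), Rational(108, 5)) = Add(624456, Rational(108, 5)) = Rational(3122388, 5)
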